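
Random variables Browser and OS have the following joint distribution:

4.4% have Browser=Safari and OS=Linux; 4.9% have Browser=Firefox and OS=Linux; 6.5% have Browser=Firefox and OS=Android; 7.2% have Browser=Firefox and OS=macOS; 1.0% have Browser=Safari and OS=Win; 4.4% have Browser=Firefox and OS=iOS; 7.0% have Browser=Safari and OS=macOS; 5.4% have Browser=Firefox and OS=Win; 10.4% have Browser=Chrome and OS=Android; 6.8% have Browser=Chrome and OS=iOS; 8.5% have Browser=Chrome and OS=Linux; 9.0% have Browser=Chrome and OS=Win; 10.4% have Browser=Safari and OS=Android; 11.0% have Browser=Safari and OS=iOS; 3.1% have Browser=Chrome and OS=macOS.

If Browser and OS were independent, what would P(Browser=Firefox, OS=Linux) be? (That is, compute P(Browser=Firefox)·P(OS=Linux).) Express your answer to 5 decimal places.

P(Browser=Firefox) = 0.054 + 0.072 + 0.049 + 0.044 + 0.065 = 0.284.
P(OS=Linux) = 0.085 + 0.049 + 0.044 = 0.178.
Product: 0.284 × 0.178 = 0.05055.

0.05055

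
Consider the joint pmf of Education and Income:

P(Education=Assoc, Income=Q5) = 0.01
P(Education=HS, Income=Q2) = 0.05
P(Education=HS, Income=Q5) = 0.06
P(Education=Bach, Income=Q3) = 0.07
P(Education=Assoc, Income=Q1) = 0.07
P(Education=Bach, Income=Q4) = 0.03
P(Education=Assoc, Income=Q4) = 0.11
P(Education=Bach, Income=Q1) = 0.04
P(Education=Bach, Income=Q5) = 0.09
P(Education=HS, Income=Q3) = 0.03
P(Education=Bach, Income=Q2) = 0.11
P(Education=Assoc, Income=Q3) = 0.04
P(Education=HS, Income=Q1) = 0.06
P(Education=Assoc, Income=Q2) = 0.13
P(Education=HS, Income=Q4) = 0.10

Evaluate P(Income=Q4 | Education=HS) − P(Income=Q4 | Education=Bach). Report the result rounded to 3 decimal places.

0.245

P(Education=HS) = 0.06 + 0.05 + 0.03 + 0.10 + 0.06 = 0.30; P(Income=Q4 | Education=HS) = 0.10/0.30 = 0.3333.
P(Education=Bach) = 0.04 + 0.11 + 0.07 + 0.03 + 0.09 = 0.34; P(Income=Q4 | Education=Bach) = 0.03/0.34 = 0.0882.
Difference = 0.245.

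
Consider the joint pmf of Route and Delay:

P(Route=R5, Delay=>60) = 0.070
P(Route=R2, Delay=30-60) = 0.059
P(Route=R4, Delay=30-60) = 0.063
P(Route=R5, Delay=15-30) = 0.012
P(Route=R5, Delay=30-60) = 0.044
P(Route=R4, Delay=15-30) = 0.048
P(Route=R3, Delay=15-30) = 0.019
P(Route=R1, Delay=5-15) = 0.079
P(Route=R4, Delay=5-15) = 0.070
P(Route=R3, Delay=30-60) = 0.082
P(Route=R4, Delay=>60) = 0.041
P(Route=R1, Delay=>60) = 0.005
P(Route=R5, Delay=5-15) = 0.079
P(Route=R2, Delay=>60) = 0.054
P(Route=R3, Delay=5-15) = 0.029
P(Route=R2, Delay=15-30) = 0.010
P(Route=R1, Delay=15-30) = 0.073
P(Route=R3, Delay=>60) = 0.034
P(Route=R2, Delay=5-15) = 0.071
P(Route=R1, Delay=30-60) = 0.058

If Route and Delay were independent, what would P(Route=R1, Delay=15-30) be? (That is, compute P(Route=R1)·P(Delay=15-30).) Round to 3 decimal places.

P(Route=R1) = 0.079 + 0.073 + 0.058 + 0.005 = 0.215.
P(Delay=15-30) = 0.073 + 0.010 + 0.019 + 0.048 + 0.012 = 0.162.
Product: 0.215 × 0.162 = 0.035.

0.035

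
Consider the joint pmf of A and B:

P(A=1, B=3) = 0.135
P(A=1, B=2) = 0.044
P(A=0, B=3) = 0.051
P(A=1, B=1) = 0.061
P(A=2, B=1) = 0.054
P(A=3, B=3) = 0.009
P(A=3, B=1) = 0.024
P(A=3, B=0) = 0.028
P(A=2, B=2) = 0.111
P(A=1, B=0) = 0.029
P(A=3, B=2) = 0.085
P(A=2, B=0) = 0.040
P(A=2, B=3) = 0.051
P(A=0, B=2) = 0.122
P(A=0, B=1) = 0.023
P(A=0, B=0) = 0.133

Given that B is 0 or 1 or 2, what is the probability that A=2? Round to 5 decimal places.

0.27188

P(B=0) = 0.133 + 0.029 + 0.040 + 0.028 = 0.230.
P(B=1) = 0.023 + 0.061 + 0.054 + 0.024 = 0.162.
P(B=2) = 0.122 + 0.044 + 0.111 + 0.085 = 0.362.
P(B ∈ {0, 1, 2}) = 0.230 + 0.162 + 0.362 = 0.754; P(A=2, B ∈ {0, 1, 2}) = 0.040 + 0.054 + 0.111 = 0.205.
P(A=2 | B ∈ {0, 1, 2}) = 0.205/0.754 = 0.27188.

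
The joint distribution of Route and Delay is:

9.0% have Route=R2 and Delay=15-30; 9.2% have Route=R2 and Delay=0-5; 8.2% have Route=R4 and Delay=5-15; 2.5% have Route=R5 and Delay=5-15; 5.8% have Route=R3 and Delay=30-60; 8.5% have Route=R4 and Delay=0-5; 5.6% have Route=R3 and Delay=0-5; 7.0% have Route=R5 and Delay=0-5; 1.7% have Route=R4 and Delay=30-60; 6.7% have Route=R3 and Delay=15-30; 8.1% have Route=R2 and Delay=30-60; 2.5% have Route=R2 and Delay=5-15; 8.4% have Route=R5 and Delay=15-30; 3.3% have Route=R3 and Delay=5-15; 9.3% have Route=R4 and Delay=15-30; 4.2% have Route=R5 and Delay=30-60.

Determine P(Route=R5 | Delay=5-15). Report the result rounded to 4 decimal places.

0.1515

P(Delay=5-15) = 0.025 + 0.033 + 0.082 + 0.025 = 0.165.
P(Route=R5 | Delay=5-15) = 0.025/0.165 = 0.1515.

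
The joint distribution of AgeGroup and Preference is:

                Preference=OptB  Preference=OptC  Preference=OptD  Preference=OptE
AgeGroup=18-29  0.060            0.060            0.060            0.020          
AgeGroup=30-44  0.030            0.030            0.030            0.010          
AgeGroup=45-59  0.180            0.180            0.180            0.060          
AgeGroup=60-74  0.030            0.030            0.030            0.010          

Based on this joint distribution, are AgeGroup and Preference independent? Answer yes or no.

Every cell satisfies P(AgeGroup,Preference) = P(AgeGroup)·P(Preference). For instance P(AgeGroup=45-59) = 0.600, P(Preference=OptE) = 0.100, and 0.600×0.100 = 0.060 matches the joint entry. So AgeGroup and Preference are independent.

yes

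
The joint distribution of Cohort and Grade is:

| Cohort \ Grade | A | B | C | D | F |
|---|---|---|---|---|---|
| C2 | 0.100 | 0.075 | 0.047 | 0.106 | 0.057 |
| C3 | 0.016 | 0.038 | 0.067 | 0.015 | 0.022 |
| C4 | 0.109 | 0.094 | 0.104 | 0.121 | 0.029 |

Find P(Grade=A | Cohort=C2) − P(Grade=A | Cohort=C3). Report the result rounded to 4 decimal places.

P(Cohort=C2) = 0.100 + 0.075 + 0.047 + 0.106 + 0.057 = 0.385; P(Grade=A | Cohort=C2) = 0.100/0.385 = 0.25974.
P(Cohort=C3) = 0.016 + 0.038 + 0.067 + 0.015 + 0.022 = 0.158; P(Grade=A | Cohort=C3) = 0.016/0.158 = 0.10127.
Difference = 0.1585.

0.1585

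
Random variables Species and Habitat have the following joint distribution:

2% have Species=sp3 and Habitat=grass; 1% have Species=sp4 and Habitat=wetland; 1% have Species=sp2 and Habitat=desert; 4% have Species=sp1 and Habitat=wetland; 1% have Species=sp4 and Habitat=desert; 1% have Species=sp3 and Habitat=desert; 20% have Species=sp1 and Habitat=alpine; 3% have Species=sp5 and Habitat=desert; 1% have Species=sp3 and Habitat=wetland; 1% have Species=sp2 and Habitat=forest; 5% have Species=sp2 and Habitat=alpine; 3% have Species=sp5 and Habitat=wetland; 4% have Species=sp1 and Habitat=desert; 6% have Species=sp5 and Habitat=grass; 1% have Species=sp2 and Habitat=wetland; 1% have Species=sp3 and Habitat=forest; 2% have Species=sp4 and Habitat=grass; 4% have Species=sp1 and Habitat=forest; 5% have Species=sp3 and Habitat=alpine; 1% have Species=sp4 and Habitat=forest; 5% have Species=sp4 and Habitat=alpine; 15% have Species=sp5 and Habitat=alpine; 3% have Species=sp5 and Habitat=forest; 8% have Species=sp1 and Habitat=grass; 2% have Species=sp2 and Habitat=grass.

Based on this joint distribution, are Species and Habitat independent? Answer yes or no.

yes

Every cell satisfies P(Species,Habitat) = P(Species)·P(Habitat). For instance P(Species=sp1) = 0.40, P(Habitat=desert) = 0.10, and 0.40×0.10 = 0.04 matches the joint entry. So Species and Habitat are independent.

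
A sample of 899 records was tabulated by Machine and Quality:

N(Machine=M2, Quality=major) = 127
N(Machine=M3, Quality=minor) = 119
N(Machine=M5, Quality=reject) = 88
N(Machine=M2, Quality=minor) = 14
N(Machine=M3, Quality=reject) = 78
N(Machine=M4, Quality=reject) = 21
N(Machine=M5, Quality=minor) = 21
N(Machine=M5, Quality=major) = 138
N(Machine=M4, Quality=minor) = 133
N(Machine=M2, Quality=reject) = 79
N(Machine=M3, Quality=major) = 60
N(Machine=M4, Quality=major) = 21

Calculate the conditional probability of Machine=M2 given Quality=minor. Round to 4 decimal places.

0.0488

Total with Quality=minor: 14 + 119 + 133 + 21 = 287.
P(Machine=M2 | Quality=minor) = 14/287 = 0.0488.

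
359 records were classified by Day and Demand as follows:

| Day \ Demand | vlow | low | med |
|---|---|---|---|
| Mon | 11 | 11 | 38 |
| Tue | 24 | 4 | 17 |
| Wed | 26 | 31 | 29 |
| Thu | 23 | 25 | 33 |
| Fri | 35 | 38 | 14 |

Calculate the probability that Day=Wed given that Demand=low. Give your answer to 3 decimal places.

0.284

Total with Demand=low: 11 + 4 + 31 + 25 + 38 = 109.
P(Day=Wed | Demand=low) = 31/109 = 0.284.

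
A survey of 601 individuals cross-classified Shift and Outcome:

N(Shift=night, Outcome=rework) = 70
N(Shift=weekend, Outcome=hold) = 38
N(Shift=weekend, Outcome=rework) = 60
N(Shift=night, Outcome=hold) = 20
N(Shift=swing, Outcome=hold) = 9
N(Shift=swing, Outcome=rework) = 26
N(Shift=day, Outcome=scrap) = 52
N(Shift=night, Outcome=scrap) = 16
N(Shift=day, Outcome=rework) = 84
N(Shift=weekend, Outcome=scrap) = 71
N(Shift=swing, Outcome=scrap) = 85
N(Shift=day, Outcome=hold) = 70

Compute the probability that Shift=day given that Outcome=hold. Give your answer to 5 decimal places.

0.51095

Total with Outcome=hold: 70 + 9 + 20 + 38 = 137.
P(Shift=day | Outcome=hold) = 70/137 = 0.51095.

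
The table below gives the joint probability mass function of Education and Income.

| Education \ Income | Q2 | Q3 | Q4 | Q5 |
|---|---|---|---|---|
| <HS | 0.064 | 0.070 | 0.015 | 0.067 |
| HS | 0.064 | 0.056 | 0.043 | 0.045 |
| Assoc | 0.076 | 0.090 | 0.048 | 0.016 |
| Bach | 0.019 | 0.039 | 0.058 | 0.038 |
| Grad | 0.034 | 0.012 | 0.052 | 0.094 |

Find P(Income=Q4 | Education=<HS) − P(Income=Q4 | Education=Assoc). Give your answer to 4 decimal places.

P(Education=<HS) = 0.064 + 0.070 + 0.015 + 0.067 = 0.216; P(Income=Q4 | Education=<HS) = 0.015/0.216 = 0.06944.
P(Education=Assoc) = 0.076 + 0.090 + 0.048 + 0.016 = 0.230; P(Income=Q4 | Education=Assoc) = 0.048/0.230 = 0.20870.
Difference = -0.1393.

-0.1393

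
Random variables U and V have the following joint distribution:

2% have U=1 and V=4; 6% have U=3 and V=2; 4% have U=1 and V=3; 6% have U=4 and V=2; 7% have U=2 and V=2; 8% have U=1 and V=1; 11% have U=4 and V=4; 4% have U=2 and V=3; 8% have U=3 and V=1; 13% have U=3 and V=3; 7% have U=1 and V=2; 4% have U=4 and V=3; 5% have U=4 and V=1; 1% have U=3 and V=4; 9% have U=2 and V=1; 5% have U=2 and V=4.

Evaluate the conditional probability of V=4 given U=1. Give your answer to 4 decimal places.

0.0952

P(U=1) = 0.08 + 0.07 + 0.04 + 0.02 = 0.21.
P(V=4 | U=1) = 0.02/0.21 = 0.0952.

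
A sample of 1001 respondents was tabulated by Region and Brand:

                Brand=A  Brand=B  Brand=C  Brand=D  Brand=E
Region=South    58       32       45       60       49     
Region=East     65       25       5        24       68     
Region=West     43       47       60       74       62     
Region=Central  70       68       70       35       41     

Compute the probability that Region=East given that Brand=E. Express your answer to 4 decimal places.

0.3091

Total with Brand=E: 49 + 68 + 62 + 41 = 220.
P(Region=East | Brand=E) = 68/220 = 0.3091.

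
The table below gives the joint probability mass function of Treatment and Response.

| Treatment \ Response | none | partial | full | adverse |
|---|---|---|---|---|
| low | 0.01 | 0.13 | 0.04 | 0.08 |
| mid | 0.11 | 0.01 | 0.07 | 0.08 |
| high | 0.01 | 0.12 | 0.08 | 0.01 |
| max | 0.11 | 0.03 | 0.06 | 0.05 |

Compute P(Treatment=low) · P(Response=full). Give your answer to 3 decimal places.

P(Treatment=low) = 0.01 + 0.13 + 0.04 + 0.08 = 0.26.
P(Response=full) = 0.04 + 0.07 + 0.08 + 0.06 = 0.25.
Product: 0.26 × 0.25 = 0.065.

0.065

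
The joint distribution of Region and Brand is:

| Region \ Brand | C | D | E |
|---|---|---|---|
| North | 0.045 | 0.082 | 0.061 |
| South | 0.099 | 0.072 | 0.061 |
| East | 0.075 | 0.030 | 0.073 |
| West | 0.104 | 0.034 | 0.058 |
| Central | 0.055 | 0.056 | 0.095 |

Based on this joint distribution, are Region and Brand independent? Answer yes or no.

no

P(Region=North) = 0.188 and P(Brand=D) = 0.274, so their product is 0.05151, but P(Region=North, Brand=D) = 0.082. Since these differ, Region and Brand are not independent.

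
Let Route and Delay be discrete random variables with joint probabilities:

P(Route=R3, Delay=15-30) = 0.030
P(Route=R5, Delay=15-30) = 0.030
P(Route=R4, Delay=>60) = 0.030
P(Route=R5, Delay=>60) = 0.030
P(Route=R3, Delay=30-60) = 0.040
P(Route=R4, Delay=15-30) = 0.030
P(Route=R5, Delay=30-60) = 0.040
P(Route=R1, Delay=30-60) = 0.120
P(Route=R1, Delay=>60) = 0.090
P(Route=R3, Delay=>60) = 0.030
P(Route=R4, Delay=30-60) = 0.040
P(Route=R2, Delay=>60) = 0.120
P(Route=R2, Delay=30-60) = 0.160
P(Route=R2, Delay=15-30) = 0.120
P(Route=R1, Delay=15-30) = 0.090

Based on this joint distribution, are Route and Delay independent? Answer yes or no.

Every cell satisfies P(Route,Delay) = P(Route)·P(Delay). For instance P(Route=R4) = 0.100, P(Delay=15-30) = 0.300, and 0.100×0.300 = 0.030 matches the joint entry. So Route and Delay are independent.

yes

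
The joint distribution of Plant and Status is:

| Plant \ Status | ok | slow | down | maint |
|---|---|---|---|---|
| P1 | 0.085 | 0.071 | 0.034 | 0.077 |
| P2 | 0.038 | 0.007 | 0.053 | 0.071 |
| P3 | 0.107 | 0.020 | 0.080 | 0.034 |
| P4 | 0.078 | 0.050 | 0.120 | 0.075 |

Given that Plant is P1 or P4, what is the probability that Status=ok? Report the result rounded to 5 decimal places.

0.27627

P(Plant=P1) = 0.085 + 0.071 + 0.034 + 0.077 = 0.267.
P(Plant=P4) = 0.078 + 0.050 + 0.120 + 0.075 = 0.323.
P(Plant ∈ {P1, P4}) = 0.267 + 0.323 = 0.590; P(Status=ok, Plant ∈ {P1, P4}) = 0.085 + 0.078 = 0.163.
P(Status=ok | Plant ∈ {P1, P4}) = 0.163/0.590 = 0.27627.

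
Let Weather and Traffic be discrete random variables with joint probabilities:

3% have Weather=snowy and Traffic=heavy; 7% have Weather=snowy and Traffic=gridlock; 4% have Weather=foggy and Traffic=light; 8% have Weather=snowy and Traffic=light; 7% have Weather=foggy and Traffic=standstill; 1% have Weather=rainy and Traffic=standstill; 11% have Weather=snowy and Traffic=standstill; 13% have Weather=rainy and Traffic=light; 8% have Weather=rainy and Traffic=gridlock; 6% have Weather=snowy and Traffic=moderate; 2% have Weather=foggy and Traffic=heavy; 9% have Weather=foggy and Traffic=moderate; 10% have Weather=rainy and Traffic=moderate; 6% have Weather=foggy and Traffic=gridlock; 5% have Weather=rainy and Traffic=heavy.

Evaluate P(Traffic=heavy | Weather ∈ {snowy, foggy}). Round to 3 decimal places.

P(Weather=snowy) = 0.08 + 0.06 + 0.03 + 0.07 + 0.11 = 0.35.
P(Weather=foggy) = 0.04 + 0.09 + 0.02 + 0.06 + 0.07 = 0.28.
P(Weather ∈ {snowy, foggy}) = 0.35 + 0.28 = 0.63; P(Traffic=heavy, Weather ∈ {snowy, foggy}) = 0.03 + 0.02 = 0.05.
P(Traffic=heavy | Weather ∈ {snowy, foggy}) = 0.05/0.63 = 0.079.

0.079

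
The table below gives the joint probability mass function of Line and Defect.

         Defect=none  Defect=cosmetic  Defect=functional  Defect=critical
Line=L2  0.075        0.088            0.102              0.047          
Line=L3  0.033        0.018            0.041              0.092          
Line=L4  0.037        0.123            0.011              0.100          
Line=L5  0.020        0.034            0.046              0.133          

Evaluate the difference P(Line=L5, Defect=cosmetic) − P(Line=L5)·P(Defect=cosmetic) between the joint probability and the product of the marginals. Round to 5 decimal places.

P(Line=L5) = 0.020 + 0.034 + 0.046 + 0.133 = 0.233.
P(Defect=cosmetic) = 0.088 + 0.018 + 0.123 + 0.034 = 0.263.
P(Line=L5, Defect=cosmetic) − P(Line=L5)P(Defect=cosmetic) = 0.034 − 0.233×0.263 = -0.02728.

-0.02728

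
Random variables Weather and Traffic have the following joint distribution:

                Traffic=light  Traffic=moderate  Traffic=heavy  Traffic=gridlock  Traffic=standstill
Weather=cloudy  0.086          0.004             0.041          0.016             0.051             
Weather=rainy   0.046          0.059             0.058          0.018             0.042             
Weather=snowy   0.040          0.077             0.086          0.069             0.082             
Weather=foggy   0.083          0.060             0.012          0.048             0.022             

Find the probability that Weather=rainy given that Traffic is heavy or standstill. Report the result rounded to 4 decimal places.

0.2538

P(Traffic=heavy) = 0.041 + 0.058 + 0.086 + 0.012 = 0.197.
P(Traffic=standstill) = 0.051 + 0.042 + 0.082 + 0.022 = 0.197.
P(Traffic ∈ {heavy, standstill}) = 0.197 + 0.197 = 0.394; P(Weather=rainy, Traffic ∈ {heavy, standstill}) = 0.058 + 0.042 = 0.100.
P(Weather=rainy | Traffic ∈ {heavy, standstill}) = 0.100/0.394 = 0.2538.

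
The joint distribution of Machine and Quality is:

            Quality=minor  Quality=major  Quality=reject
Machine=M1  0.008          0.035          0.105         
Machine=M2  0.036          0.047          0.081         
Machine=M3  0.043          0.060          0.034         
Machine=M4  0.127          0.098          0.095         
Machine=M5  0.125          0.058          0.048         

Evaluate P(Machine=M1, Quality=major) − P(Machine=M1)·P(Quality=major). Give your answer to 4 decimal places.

-0.0091

P(Machine=M1) = 0.008 + 0.035 + 0.105 = 0.148.
P(Quality=major) = 0.035 + 0.047 + 0.060 + 0.098 + 0.058 = 0.298.
P(Machine=M1, Quality=major) − P(Machine=M1)P(Quality=major) = 0.035 − 0.148×0.298 = -0.0091.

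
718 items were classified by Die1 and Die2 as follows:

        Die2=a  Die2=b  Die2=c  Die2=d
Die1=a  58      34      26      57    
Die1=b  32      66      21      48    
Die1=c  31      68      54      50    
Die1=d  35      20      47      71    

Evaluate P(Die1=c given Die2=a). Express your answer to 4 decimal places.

Total with Die2=a: 58 + 32 + 31 + 35 = 156.
P(Die1=c | Die2=a) = 31/156 = 0.1987.

0.1987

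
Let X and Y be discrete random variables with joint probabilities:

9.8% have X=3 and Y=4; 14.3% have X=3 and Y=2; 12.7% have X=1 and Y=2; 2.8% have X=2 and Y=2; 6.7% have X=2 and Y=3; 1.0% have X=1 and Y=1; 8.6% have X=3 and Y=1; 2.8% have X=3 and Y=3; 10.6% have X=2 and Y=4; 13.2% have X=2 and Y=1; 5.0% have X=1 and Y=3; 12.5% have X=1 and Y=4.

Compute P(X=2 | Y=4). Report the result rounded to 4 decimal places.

0.3222

P(Y=4) = 0.125 + 0.106 + 0.098 = 0.329.
P(X=2 | Y=4) = 0.106/0.329 = 0.3222.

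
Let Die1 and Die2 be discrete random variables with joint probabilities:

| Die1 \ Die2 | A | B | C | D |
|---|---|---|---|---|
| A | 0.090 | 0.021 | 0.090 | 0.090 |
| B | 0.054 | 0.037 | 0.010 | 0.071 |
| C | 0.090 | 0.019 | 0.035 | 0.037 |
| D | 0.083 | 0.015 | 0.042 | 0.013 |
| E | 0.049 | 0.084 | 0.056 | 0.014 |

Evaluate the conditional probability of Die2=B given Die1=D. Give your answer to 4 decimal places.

0.0980

P(Die1=D) = 0.083 + 0.015 + 0.042 + 0.013 = 0.153.
P(Die2=B | Die1=D) = 0.015/0.153 = 0.0980.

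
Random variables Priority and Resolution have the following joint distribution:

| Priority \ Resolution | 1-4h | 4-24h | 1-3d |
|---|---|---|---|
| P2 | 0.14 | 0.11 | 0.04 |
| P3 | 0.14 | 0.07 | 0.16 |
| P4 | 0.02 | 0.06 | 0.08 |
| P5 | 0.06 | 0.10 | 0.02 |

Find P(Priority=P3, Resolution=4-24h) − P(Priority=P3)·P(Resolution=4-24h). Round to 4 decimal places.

-0.0558

P(Priority=P3) = 0.14 + 0.07 + 0.16 = 0.37.
P(Resolution=4-24h) = 0.11 + 0.07 + 0.06 + 0.10 = 0.34.
P(Priority=P3, Resolution=4-24h) − P(Priority=P3)P(Resolution=4-24h) = 0.07 − 0.37×0.34 = -0.0558.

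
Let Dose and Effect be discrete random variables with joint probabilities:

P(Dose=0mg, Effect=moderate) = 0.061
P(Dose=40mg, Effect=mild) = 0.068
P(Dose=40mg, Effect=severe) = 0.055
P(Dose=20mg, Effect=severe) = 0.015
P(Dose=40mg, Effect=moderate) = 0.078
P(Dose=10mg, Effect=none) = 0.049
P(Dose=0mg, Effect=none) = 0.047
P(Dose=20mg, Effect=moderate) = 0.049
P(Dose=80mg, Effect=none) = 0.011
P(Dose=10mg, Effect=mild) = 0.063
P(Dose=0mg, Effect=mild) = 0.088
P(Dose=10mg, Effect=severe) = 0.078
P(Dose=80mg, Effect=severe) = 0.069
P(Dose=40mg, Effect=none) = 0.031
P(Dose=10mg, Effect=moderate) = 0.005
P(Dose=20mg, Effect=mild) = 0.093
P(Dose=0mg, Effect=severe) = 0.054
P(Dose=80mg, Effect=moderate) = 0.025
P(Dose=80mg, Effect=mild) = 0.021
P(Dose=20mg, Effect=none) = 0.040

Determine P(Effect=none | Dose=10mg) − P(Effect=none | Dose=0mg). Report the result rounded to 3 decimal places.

0.063

P(Dose=10mg) = 0.049 + 0.063 + 0.005 + 0.078 = 0.195; P(Effect=none | Dose=10mg) = 0.049/0.195 = 0.2513.
P(Dose=0mg) = 0.047 + 0.088 + 0.061 + 0.054 = 0.250; P(Effect=none | Dose=0mg) = 0.047/0.250 = 0.1880.
Difference = 0.063.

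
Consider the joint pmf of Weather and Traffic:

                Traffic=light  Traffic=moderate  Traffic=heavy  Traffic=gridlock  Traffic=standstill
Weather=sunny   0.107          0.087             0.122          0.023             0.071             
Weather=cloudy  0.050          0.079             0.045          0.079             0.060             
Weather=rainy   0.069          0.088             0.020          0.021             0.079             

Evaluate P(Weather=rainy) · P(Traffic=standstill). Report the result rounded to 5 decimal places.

P(Weather=rainy) = 0.069 + 0.088 + 0.020 + 0.021 + 0.079 = 0.277.
P(Traffic=standstill) = 0.071 + 0.060 + 0.079 = 0.210.
Product: 0.277 × 0.210 = 0.05817.

0.05817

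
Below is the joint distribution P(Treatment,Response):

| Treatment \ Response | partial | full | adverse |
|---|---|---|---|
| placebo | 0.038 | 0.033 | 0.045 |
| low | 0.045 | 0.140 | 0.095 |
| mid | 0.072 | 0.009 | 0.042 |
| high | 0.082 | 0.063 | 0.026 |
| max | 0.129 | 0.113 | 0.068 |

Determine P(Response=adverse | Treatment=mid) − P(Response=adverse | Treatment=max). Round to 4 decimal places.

P(Treatment=mid) = 0.072 + 0.009 + 0.042 = 0.123; P(Response=adverse | Treatment=mid) = 0.042/0.123 = 0.34146.
P(Treatment=max) = 0.129 + 0.113 + 0.068 = 0.310; P(Response=adverse | Treatment=max) = 0.068/0.310 = 0.21935.
Difference = 0.1221.

0.1221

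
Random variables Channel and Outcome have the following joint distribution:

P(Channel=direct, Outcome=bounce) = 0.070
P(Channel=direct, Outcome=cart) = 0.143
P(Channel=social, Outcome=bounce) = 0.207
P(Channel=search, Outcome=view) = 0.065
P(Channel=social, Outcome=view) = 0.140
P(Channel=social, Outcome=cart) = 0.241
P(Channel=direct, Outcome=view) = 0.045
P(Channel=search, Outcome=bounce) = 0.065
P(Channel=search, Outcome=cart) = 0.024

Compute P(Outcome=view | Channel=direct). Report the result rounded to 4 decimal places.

P(Channel=direct) = 0.070 + 0.045 + 0.143 = 0.258.
P(Outcome=view | Channel=direct) = 0.045/0.258 = 0.1744.

0.1744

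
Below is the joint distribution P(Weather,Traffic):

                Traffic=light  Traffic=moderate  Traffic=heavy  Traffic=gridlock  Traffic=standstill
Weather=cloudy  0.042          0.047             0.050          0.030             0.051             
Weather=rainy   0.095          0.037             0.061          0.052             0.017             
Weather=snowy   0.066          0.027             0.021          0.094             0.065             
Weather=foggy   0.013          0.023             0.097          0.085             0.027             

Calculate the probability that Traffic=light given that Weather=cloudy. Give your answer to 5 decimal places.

0.19091

P(Weather=cloudy) = 0.042 + 0.047 + 0.050 + 0.030 + 0.051 = 0.220.
P(Traffic=light | Weather=cloudy) = 0.042/0.220 = 0.19091.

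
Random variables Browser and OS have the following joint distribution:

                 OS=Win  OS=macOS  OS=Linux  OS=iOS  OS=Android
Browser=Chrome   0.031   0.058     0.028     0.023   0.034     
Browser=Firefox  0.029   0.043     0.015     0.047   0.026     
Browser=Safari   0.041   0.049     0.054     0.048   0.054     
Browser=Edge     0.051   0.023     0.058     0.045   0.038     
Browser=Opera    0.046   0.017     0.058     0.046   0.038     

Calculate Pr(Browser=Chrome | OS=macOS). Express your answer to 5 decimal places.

P(OS=macOS) = 0.058 + 0.043 + 0.049 + 0.023 + 0.017 = 0.190.
P(Browser=Chrome | OS=macOS) = 0.058/0.190 = 0.30526.

0.30526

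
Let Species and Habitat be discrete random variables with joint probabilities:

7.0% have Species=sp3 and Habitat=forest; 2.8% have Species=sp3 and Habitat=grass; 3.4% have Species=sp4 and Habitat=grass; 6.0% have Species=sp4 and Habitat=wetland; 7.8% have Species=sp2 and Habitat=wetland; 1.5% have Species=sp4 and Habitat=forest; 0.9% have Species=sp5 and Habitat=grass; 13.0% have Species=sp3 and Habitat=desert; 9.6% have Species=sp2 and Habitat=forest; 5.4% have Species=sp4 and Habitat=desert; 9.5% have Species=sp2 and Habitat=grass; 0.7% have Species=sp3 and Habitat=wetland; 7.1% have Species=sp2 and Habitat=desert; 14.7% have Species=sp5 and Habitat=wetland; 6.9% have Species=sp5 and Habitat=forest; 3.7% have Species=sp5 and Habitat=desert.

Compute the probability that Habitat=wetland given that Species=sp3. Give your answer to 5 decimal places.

P(Species=sp3) = 0.070 + 0.028 + 0.007 + 0.130 = 0.235.
P(Habitat=wetland | Species=sp3) = 0.007/0.235 = 0.02979.

0.02979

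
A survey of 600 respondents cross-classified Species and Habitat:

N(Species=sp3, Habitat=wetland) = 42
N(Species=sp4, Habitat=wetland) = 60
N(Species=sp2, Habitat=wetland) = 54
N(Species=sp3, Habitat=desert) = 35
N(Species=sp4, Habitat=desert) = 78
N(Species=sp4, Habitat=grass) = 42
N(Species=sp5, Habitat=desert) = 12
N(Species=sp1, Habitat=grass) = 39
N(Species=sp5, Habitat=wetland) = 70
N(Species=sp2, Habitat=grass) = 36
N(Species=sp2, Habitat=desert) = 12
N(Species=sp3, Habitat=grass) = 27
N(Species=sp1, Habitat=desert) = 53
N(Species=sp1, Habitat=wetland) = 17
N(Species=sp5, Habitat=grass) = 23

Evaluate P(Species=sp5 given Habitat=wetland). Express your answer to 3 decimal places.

Total with Habitat=wetland: 17 + 54 + 42 + 60 + 70 = 243.
P(Species=sp5 | Habitat=wetland) = 70/243 = 0.288.

0.288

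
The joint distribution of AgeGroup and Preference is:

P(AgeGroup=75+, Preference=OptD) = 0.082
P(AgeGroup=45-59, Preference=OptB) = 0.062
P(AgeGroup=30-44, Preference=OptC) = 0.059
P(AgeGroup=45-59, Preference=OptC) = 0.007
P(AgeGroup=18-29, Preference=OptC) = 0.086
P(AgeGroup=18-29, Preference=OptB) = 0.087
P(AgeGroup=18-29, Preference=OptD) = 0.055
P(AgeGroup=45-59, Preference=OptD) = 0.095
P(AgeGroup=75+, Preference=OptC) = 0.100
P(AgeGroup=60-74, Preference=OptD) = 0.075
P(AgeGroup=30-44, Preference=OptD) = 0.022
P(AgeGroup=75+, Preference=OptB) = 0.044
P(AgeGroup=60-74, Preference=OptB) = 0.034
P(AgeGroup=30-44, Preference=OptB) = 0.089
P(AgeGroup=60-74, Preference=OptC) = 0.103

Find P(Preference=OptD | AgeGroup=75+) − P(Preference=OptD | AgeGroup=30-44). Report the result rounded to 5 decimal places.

0.23342

P(AgeGroup=75+) = 0.044 + 0.100 + 0.082 = 0.226; P(Preference=OptD | AgeGroup=75+) = 0.082/0.226 = 0.362832.
P(AgeGroup=30-44) = 0.089 + 0.059 + 0.022 = 0.170; P(Preference=OptD | AgeGroup=30-44) = 0.022/0.170 = 0.129412.
Difference = 0.23342.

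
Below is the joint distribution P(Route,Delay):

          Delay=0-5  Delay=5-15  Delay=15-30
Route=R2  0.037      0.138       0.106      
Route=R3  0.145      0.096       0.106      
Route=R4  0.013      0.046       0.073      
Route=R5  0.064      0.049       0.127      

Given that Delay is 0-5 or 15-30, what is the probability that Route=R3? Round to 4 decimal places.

P(Delay=0-5) = 0.037 + 0.145 + 0.013 + 0.064 = 0.259.
P(Delay=15-30) = 0.106 + 0.106 + 0.073 + 0.127 = 0.412.
P(Delay ∈ {0-5, 15-30}) = 0.259 + 0.412 = 0.671; P(Route=R3, Delay ∈ {0-5, 15-30}) = 0.145 + 0.106 = 0.251.
P(Route=R3 | Delay ∈ {0-5, 15-30}) = 0.251/0.671 = 0.3741.

0.3741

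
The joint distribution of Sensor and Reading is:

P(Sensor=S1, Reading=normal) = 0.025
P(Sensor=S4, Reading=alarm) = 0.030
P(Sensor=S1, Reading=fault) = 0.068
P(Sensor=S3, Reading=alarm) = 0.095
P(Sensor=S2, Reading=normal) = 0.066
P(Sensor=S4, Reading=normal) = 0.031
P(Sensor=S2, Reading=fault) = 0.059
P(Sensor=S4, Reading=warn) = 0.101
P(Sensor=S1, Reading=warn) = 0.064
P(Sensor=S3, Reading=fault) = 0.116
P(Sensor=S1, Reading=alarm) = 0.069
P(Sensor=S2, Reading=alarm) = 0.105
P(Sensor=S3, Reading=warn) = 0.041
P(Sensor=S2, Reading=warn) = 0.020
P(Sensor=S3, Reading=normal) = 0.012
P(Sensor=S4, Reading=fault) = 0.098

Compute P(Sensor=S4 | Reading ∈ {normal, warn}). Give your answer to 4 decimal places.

0.3667

P(Reading=normal) = 0.025 + 0.066 + 0.012 + 0.031 = 0.134.
P(Reading=warn) = 0.064 + 0.020 + 0.041 + 0.101 = 0.226.
P(Reading ∈ {normal, warn}) = 0.134 + 0.226 = 0.360; P(Sensor=S4, Reading ∈ {normal, warn}) = 0.031 + 0.101 = 0.132.
P(Sensor=S4 | Reading ∈ {normal, warn}) = 0.132/0.360 = 0.3667.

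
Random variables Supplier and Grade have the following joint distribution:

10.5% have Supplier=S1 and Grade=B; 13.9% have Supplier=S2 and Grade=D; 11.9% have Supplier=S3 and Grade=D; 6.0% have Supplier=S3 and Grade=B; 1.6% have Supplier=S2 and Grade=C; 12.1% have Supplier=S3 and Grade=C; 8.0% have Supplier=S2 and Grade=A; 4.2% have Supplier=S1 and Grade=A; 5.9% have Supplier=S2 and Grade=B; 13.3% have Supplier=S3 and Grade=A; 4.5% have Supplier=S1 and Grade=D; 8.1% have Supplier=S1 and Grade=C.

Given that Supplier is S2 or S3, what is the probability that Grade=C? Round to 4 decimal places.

P(Supplier=S2) = 0.080 + 0.059 + 0.016 + 0.139 = 0.294.
P(Supplier=S3) = 0.133 + 0.060 + 0.121 + 0.119 = 0.433.
P(Supplier ∈ {S2, S3}) = 0.294 + 0.433 = 0.727; P(Grade=C, Supplier ∈ {S2, S3}) = 0.016 + 0.121 = 0.137.
P(Grade=C | Supplier ∈ {S2, S3}) = 0.137/0.727 = 0.1884.

0.1884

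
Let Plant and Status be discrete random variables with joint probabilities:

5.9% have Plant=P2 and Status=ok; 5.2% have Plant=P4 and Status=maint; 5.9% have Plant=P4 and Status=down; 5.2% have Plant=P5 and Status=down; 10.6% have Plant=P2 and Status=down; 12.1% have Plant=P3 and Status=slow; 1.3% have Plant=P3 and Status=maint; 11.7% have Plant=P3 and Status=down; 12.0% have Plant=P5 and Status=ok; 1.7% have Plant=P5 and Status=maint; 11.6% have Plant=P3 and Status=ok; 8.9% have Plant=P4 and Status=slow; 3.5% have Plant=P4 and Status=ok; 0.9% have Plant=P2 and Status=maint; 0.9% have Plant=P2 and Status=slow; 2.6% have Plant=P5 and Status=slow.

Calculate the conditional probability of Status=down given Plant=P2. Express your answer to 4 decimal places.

0.5792

P(Plant=P2) = 0.059 + 0.009 + 0.106 + 0.009 = 0.183.
P(Status=down | Plant=P2) = 0.106/0.183 = 0.5792.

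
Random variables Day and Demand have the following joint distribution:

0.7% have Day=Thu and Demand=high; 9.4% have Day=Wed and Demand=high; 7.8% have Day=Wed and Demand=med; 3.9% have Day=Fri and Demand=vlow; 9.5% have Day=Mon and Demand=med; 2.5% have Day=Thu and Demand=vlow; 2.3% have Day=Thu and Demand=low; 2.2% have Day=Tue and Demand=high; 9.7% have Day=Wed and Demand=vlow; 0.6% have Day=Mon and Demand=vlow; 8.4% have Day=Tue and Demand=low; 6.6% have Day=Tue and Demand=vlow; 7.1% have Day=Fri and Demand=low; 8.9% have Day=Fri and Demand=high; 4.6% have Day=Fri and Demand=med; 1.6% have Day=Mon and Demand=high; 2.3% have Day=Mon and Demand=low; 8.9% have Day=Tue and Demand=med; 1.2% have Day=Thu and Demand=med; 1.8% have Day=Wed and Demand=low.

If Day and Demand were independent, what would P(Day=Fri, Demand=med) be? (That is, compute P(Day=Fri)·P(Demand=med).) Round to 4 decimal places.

P(Day=Fri) = 0.039 + 0.071 + 0.046 + 0.089 = 0.245.
P(Demand=med) = 0.095 + 0.089 + 0.078 + 0.012 + 0.046 = 0.320.
Product: 0.245 × 0.320 = 0.0784.

0.0784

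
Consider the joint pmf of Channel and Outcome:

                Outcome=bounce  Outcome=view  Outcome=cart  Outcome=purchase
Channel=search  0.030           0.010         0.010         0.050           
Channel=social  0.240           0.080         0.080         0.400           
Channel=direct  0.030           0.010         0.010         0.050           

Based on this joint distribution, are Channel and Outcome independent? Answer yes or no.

yes

Every cell satisfies P(Channel,Outcome) = P(Channel)·P(Outcome). For instance P(Channel=direct) = 0.100, P(Outcome=purchase) = 0.500, and 0.100×0.500 = 0.050 matches the joint entry. So Channel and Outcome are independent.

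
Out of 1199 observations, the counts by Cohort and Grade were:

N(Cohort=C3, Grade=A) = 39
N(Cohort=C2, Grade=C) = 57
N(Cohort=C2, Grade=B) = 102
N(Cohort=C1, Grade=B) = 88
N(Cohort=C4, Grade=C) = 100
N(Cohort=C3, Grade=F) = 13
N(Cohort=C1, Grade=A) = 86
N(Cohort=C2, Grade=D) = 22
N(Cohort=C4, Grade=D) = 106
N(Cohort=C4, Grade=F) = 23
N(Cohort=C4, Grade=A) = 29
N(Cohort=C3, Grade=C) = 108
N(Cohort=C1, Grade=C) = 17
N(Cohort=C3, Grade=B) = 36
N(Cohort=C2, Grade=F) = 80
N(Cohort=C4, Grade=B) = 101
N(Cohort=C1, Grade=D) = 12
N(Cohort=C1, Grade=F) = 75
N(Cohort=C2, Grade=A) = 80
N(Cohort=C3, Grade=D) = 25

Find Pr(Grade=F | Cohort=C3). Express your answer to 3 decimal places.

Total with Cohort=C3: 39 + 36 + 108 + 25 + 13 = 221.
P(Grade=F | Cohort=C3) = 13/221 = 0.059.

0.059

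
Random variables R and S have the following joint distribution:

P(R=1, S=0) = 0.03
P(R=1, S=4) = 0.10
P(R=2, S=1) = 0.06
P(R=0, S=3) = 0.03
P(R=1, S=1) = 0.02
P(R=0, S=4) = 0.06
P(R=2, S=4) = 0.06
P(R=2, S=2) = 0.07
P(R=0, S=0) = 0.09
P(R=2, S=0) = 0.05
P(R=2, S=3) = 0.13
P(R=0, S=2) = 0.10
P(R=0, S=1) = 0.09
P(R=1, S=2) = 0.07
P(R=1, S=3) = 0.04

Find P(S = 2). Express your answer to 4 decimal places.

P(S=2) = 0.10 + 0.07 + 0.07 = 0.24.

0.2400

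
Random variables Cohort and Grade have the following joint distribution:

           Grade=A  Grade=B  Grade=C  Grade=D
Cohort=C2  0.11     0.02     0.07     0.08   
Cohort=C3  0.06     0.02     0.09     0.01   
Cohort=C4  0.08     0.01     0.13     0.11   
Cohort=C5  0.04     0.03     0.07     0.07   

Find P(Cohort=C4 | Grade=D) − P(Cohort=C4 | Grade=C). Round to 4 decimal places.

0.0463

P(Grade=D) = 0.08 + 0.01 + 0.11 + 0.07 = 0.27; P(Cohort=C4 | Grade=D) = 0.11/0.27 = 0.40741.
P(Grade=C) = 0.07 + 0.09 + 0.13 + 0.07 = 0.36; P(Cohort=C4 | Grade=C) = 0.13/0.36 = 0.36111.
Difference = 0.0463.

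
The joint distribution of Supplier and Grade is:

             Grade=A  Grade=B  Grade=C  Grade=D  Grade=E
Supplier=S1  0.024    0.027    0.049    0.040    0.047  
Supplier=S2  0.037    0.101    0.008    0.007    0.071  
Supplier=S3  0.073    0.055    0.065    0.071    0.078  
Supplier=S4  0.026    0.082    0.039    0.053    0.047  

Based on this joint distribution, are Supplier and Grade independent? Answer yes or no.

P(Supplier=S2) = 0.224 and P(Grade=B) = 0.265, so their product is 0.05936, but P(Supplier=S2, Grade=B) = 0.101. Since these differ, Supplier and Grade are not independent.

no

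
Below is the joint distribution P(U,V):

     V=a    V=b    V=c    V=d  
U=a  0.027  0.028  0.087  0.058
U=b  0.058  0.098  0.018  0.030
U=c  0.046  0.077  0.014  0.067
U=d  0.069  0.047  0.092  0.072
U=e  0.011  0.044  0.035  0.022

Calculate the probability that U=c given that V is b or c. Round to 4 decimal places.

P(V=b) = 0.028 + 0.098 + 0.077 + 0.047 + 0.044 = 0.294.
P(V=c) = 0.087 + 0.018 + 0.014 + 0.092 + 0.035 = 0.246.
P(V ∈ {b, c}) = 0.294 + 0.246 = 0.540; P(U=c, V ∈ {b, c}) = 0.077 + 0.014 = 0.091.
P(U=c | V ∈ {b, c}) = 0.091/0.540 = 0.1685.

0.1685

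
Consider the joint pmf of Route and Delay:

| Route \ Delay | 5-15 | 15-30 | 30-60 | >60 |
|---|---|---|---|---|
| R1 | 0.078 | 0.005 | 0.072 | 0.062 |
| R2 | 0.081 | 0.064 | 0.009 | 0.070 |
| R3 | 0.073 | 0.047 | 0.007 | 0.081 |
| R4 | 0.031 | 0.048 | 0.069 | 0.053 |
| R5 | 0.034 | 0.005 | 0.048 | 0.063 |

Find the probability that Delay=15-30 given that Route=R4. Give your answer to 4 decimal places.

P(Route=R4) = 0.031 + 0.048 + 0.069 + 0.053 = 0.201.
P(Delay=15-30 | Route=R4) = 0.048/0.201 = 0.2388.

0.2388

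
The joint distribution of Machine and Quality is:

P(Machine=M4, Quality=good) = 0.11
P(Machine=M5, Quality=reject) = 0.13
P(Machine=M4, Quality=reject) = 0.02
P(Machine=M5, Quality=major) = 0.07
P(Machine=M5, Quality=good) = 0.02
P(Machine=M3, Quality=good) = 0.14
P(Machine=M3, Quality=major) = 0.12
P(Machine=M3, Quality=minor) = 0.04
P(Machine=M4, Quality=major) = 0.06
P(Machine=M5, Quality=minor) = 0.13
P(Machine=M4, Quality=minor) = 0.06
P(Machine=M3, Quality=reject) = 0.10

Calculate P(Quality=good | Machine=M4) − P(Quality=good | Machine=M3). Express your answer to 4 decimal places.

P(Machine=M4) = 0.11 + 0.06 + 0.06 + 0.02 = 0.25; P(Quality=good | Machine=M4) = 0.11/0.25 = 0.44000.
P(Machine=M3) = 0.14 + 0.04 + 0.12 + 0.10 = 0.40; P(Quality=good | Machine=M3) = 0.14/0.40 = 0.35000.
Difference = 0.0900.

0.0900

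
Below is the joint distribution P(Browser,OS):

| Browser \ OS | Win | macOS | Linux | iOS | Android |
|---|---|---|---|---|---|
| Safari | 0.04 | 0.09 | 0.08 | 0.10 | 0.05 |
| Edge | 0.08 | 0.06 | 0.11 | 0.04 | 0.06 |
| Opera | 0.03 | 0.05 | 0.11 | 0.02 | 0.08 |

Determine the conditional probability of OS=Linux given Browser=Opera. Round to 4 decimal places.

0.3793

P(Browser=Opera) = 0.03 + 0.05 + 0.11 + 0.02 + 0.08 = 0.29.
P(OS=Linux | Browser=Opera) = 0.11/0.29 = 0.3793.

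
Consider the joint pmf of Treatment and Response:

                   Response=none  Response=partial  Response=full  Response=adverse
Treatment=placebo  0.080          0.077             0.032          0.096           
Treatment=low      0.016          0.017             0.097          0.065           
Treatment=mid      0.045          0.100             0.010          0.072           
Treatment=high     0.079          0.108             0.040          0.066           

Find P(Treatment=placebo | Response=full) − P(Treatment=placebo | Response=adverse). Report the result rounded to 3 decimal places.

P(Response=full) = 0.032 + 0.097 + 0.010 + 0.040 = 0.179; P(Treatment=placebo | Response=full) = 0.032/0.179 = 0.1788.
P(Response=adverse) = 0.096 + 0.065 + 0.072 + 0.066 = 0.299; P(Treatment=placebo | Response=adverse) = 0.096/0.299 = 0.3211.
Difference = -0.142.

-0.142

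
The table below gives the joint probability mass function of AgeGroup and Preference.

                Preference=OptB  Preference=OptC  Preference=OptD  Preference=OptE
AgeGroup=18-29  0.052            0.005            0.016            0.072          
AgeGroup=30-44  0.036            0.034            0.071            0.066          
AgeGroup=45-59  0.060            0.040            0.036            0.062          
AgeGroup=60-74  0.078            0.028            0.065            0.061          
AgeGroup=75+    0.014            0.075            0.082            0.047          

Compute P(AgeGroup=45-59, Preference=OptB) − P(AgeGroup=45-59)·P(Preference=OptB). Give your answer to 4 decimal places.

0.0125

P(AgeGroup=45-59) = 0.060 + 0.040 + 0.036 + 0.062 = 0.198.
P(Preference=OptB) = 0.052 + 0.036 + 0.060 + 0.078 + 0.014 = 0.240.
P(AgeGroup=45-59, Preference=OptB) − P(AgeGroup=45-59)P(Preference=OptB) = 0.060 − 0.198×0.240 = 0.0125.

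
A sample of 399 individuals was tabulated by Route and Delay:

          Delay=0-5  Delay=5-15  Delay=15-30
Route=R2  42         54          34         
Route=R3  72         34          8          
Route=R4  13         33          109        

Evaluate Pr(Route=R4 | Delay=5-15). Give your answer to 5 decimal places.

0.27273

Total with Delay=5-15: 54 + 34 + 33 = 121.
P(Route=R4 | Delay=5-15) = 33/121 = 0.27273.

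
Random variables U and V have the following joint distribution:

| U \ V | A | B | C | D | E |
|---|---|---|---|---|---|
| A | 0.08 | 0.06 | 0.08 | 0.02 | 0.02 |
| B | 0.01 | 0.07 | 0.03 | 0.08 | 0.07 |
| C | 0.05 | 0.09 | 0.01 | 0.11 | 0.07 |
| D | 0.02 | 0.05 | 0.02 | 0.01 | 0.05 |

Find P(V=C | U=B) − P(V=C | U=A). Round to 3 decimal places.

P(U=B) = 0.01 + 0.07 + 0.03 + 0.08 + 0.07 = 0.26; P(V=C | U=B) = 0.03/0.26 = 0.1154.
P(U=A) = 0.08 + 0.06 + 0.08 + 0.02 + 0.02 = 0.26; P(V=C | U=A) = 0.08/0.26 = 0.3077.
Difference = -0.192.

-0.192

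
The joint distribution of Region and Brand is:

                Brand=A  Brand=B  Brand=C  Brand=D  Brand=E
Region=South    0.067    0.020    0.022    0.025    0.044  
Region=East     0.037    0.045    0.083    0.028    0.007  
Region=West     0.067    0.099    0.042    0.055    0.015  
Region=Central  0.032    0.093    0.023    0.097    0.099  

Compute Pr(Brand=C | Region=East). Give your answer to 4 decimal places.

P(Region=East) = 0.037 + 0.045 + 0.083 + 0.028 + 0.007 = 0.200.
P(Brand=C | Region=East) = 0.083/0.200 = 0.4150.

0.4150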